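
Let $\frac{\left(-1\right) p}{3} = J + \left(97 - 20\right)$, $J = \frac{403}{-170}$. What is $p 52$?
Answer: $- \frac{989586}{85} \approx -11642.0$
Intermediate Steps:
$J = - \frac{403}{170}$ ($J = 403 \left(- \frac{1}{170}\right) = - \frac{403}{170} \approx -2.3706$)
$p = - \frac{38061}{170}$ ($p = - 3 \left(- \frac{403}{170} + \left(97 - 20\right)\right) = - 3 \left(- \frac{403}{170} + 77\right) = \left(-3\right) \frac{12687}{170} = - \frac{38061}{170} \approx -223.89$)
$p 52 = \left(- \frac{38061}{170}\right) 52 = - \frac{989586}{85}$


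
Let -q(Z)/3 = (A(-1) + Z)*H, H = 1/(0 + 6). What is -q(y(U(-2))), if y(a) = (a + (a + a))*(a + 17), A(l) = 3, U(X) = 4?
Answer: 255/2 ≈ 127.50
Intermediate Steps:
H = 1/6 ≈ 0.16667
y(a) = 3*a*(17 + a) (y(a) = (a + 2*a)*(17 + a) = (3*a)*(17 + a) = 3*a*(17 + a))
q(Z) = -3/2 - Z/2 (q(Z) = -3*(3 + Z)/6 = -3*(1/2 + Z/6) = -3/2 - Z/2)
-q(y(U(-2))) = -(-3/2 - 3*4*(17 + 4)/2) = -(-3/2 - 3*4*21/2) = -(-3/2 - 1/2*252) = -(-3/2 - 126) = -1*(-255/2) = 255/2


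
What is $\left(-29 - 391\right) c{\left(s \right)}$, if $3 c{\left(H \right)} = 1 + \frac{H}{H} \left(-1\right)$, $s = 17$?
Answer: $0$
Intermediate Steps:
$c{\left(H \right)} = 0$ ($c{\left(H \right)} = \frac{1 + \frac{H}{H} \left(-1\right)}{3} = \frac{1 + 1 \left(-1\right)}{3} = \frac{1 - 1}{3} = \frac{1}{3} \cdot 0 = 0$)
$\left(-29 - 391\right) c{\left(s \right)} = \left(-29 - 391\right) 0 = \left(-420\right) 0 = 0$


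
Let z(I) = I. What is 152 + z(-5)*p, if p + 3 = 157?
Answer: -618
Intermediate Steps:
p = 154 (p = -3 + 157 = 154)
152 + z(-5)*p = 152 - 5*154 = 152 - 770 = -618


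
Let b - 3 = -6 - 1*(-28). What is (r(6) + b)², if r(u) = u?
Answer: 961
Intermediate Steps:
b = 25 (b = 3 + (-6 - 1*(-28)) = 3 + (-6 + 28) = 3 + 22 = 25)
(r(6) + b)² = (6 + 25)² = 31² = 961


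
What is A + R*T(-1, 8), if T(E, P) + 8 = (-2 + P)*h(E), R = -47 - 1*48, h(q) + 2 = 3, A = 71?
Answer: 261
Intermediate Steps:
h(q) = 1 (h(q) = -2 + 3 = 1)
R = -95 (R = -47 - 48 = -95)
T(E, P) = -10 + P (T(E, P) = -8 + (-2 + P)*1 = -8 + (-2 + P) = -10 + P)
A + R*T(-1, 8) = 71 - 95*(-10 + 8) = 71 - 95*(-2) = 71 + 190 = 261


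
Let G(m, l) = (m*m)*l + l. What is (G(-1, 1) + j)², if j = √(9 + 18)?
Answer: 31 + 12*√3 ≈ 51.785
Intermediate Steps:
G(m, l) = l + l*m² (G(m, l) = m²*l + l = l*m² + l = l + l*m²)
j = 3*√3 (j = √27 = 3*√3 ≈ 5.1962)
(G(-1, 1) + j)² = (1*(1 + (-1)²) + 3*√3)² = (1*(1 + 1) + 3*√3)² = (1*2 + 3*√3)² = (2 + 3*√3)²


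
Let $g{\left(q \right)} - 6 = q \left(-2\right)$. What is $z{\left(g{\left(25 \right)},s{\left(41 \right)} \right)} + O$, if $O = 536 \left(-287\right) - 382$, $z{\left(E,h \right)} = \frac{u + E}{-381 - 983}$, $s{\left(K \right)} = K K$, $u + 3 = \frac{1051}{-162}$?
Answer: $- \frac{34076350487}{220968} \approx -1.5421 \cdot 10^{5}$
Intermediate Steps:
$u = - \frac{1537}{162}$ ($u = -3 + \frac{1051}{-162} = -3 + 1051 \left(- \frac{1}{162}\right) = -3 - \frac{1051}{162} = - \frac{1537}{162} \approx -9.4877$)
$g{\left(q \right)} = 6 - 2 q$ ($g{\left(q \right)} = 6 + q \left(-2\right) = 6 - 2 q$)
$s{\left(K \right)} = K^{2}$
$z{\left(E,h \right)} = \frac{1537}{220968} - \frac{E}{1364}$ ($z{\left(E,h \right)} = \frac{- \frac{1537}{162} + E}{-381 - 983} = \frac{- \frac{1537}{162} + E}{-1364} = \left(- \frac{1537}{162} + E\right) \left(- \frac{1}{1364}\right) = \frac{1537}{220968} - \frac{E}{1364}$)
$O = -154214$ ($O = -153832 - 382 = -154214$)
$z{\left(g{\left(25 \right)},s{\left(41 \right)} \right)} + O = \left(\frac{1537}{220968} - \frac{6 - 50}{1364}\right) - 154214 = \left(\frac{1537}{220968} - - \frac{1}{31}\right) - 154214 = \left(\frac{1537}{220968} + \frac{1}{31}\right) - 154214 = \frac{8665}{220968} - 154214 = - \frac{34076350487}{220968}$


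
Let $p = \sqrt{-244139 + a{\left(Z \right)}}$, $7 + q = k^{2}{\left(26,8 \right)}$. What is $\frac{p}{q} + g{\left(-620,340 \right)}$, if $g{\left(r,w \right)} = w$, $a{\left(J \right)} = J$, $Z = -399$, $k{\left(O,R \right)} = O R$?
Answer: $340 + \frac{i \sqrt{244538}}{43257} \approx 340.0 + 0.011432 i$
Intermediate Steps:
$q = 43257$ ($q = -7 + \left(26 \cdot 8\right)^{2} = -7 + 208^{2} = -7 + 43264 = 43257$)
$p = i \sqrt{244538}$ ($p = \sqrt{-244139 - 399} = \sqrt{-244538} = i \sqrt{244538} \approx 494.51 i$)
$\frac{p}{q} + g{\left(-620,340 \right)} = \frac{i \sqrt{244538}}{43257} + 340 = 340 + \frac{i \sqrt{244538}}{43257}$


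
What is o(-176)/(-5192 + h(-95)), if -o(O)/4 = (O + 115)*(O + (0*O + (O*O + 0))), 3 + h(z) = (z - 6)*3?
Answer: -3757600/2749 ≈ -1366.9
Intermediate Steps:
h(z) = -21 + 3*z (h(z) = -3 + (z - 6)*3 = -3 + (-6 + z)*3 = -3 + (-18 + 3*z) = -21 + 3*z)
o(O) = -4*(115 + O)*(O + O**2) (o(O) = -4*(O + 115)*(O + (0*O + (O*O + 0))) = -4*(115 + O)*(O + (0 + (O**2 + 0))) = -4*(115 + O)*(O + (0 + O**2)) = -4*(115 + O)*(O + O**2))
o(-176)/(-5192 + h(-95)) = (-4*(-176)*(115 + (-176)**2 + 116*(-176)))/(-5192 + (-21 + 3*(-95))) = (-4*(-176)*(115 + 30976 - 20416))/(-5192 + (-21 - 285)) = (-4*(-176)*10675)/(-5192 - 306) = 7515200/(-5498) = 7515200*(-1/5498) = -3757600/2749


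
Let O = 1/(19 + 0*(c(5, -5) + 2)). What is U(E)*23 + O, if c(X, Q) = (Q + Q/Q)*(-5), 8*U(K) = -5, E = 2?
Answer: -2177/152 ≈ -14.322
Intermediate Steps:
U(K) = -5/8 (U(K) = (⅛)*(-5) = -5/8)
c(X, Q) = -5 - 5*Q (c(X, Q) = (Q + 1)*(-5) = (1 + Q)*(-5) = -5 - 5*Q)
O = 1/19 (O = 1/(19 + 0*((-5 - 5*(-5)) + 2)) = 1/(19 + 0*((-5 + 25) + 2)) = 1/(19 + 0*(20 + 2)) = 1/(19 + 0*22) = 1/(19 + 0) = 1/19 ≈ 0.052632)
U(E)*23 + O = -5/8*23 + 1/19 = -115/8 + 1/19 = -2177/152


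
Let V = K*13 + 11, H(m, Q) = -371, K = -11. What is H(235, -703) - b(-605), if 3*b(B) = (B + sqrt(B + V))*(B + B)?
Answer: -733163/3 + 1210*I*sqrt(737)/3 ≈ -2.4439e+5 + 10950.0*I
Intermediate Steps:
V = -132 (V = -11*13 + 11 = -143 + 11 = -132)
b(B) = 2*B*(B + sqrt(-132 + B))/3 (b(B) = ((B + sqrt(B - 132))*(B + B))/3 = ((B + sqrt(-132 + B))*(2*B))/3 = (2*B*(B + sqrt(-132 + B)))/3 = 2*B*(B + sqrt(-132 + B))/3)
H(235, -703) - b(-605) = -371 - 2*(-605)*(-605 + sqrt(-132 - 605))/3 = -371 - 2*(-605)*(-605 + sqrt(-737))/3 = -371 - 2*(-605)*(-605 + I*sqrt(737))/3 = -371 - (732050/3 - 1210*I*sqrt(737)/3) = -371 + (-732050/3 + 1210*I*sqrt(737)/3) = -733163/3 + 1210*I*sqrt(737)/3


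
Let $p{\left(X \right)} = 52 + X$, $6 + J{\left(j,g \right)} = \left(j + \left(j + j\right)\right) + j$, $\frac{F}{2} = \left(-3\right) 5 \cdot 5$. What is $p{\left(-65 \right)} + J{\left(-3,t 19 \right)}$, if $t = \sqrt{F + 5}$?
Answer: $-31$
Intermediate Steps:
$F = -150$ ($F = 2 \left(-3\right) 5 \cdot 5 = 2 \left(\left(-15\right) 5\right) = 2 \left(-75\right) = -150$)
$t = i \sqrt{145}$ ($t = \sqrt{-150 + 5} = \sqrt{-145} = i \sqrt{145} \approx 12.042 i$)
$J{\left(j,g \right)} = -6 + 4 j$ ($J{\left(j,g \right)} = -6 + \left(\left(j + \left(j + j\right)\right) + j\right) = -6 + \left(\left(j + 2 j\right) + j\right) = -6 + \left(3 j + j\right) = -6 + 4 j$)
$p{\left(-65 \right)} + J{\left(-3,t 19 \right)} = \left(52 - 65\right) + \left(-6 + 4 \left(-3\right)\right) = -13 - 18 = -31$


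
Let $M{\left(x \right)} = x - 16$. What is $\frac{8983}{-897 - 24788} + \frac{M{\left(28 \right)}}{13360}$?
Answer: $- \frac{5985233}{17157580} \approx -0.34884$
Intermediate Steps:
$M{\left(x \right)} = -16 + x$
$\frac{8983}{-897 - 24788} + \frac{M{\left(28 \right)}}{13360} = \frac{8983}{-897 - 24788} + \frac{-16 + 28}{13360} = \frac{8983}{-25685} + 12 \cdot \frac{1}{13360} = 8983 \left(- \frac{1}{25685}\right) + \frac{3}{3340} = - \frac{8983}{25685} + \frac{3}{3340} = - \frac{5985233}{17157580}$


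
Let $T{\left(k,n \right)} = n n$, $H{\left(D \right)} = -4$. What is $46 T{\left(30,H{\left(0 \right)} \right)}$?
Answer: $736$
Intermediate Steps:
$T{\left(k,n \right)} = n^{2}$
$46 T{\left(30,H{\left(0 \right)} \right)} = 46 \left(-4\right)^{2} = 46 \cdot 16 = 736$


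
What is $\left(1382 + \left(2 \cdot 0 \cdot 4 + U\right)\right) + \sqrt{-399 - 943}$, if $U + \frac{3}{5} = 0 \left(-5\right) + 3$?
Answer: $\frac{6922}{5} + i \sqrt{1342} \approx 1384.4 + 36.633 i$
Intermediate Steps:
$U = \frac{12}{5}$ ($U = - \frac{3}{5} + \left(0 \left(-5\right) + 3\right) = - \frac{3}{5} + \left(0 + 3\right) = - \frac{3}{5} + 3 = \frac{12}{5} \approx 2.4$)
$\left(1382 + \left(2 \cdot 0 \cdot 4 + U\right)\right) + \sqrt{-399 - 943} = \left(1382 + \left(2 \cdot 0 \cdot 4 + \frac{12}{5}\right)\right) + \sqrt{-399 - 943} = \left(1382 + \left(0 \cdot 4 + \frac{12}{5}\right)\right) + \sqrt{-1342} = \left(1382 + \left(0 + \frac{12}{5}\right)\right) + i \sqrt{1342} = \left(1382 + \frac{12}{5}\right) + i \sqrt{1342} = \frac{6922}{5} + i \sqrt{1342}$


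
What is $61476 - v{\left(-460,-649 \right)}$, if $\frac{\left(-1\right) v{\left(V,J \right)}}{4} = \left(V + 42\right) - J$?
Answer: $62400$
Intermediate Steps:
$v{\left(V,J \right)} = -168 - 4 V + 4 J$ ($v{\left(V,J \right)} = - 4 \left(\left(V + 42\right) - J\right) = - 4 \left(\left(42 + V\right) - J\right) = - 4 \left(42 + V - J\right) = -168 - 4 V + 4 J$)
$61476 - v{\left(-460,-649 \right)} = 61476 - \left(-168 - -1840 + 4 \left(-649\right)\right) = 61476 - \left(-168 + 1840 - 2596\right) = 61476 - -924 = 61476 + 924 = 62400$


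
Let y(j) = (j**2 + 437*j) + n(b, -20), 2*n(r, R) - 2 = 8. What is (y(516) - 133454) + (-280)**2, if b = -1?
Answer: 436699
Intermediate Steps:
n(r, R) = 5 (n(r, R) = 1 + (1/2)*8 = 1 + 4 = 5)
y(j) = 5 + j**2 + 437*j (y(j) = (j**2 + 437*j) + 5 = 5 + j**2 + 437*j)
(y(516) - 133454) + (-280)**2 = ((5 + 516**2 + 437*516) - 133454) + (-280)**2 = ((5 + 266256 + 225492) - 133454) + 78400 = (491753 - 133454) + 78400 = 358299 + 78400 = 436699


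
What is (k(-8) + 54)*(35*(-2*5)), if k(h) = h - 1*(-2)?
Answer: -16800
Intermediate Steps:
k(h) = 2 + h (k(h) = h + 2 = 2 + h)
(k(-8) + 54)*(35*(-2*5)) = ((2 - 8) + 54)*(35*(-2*5)) = (-6 + 54)*(35*(-10)) = 48*(-350) = -16800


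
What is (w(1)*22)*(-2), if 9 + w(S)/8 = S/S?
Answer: 2816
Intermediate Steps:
w(S) = -64 (w(S) = -72 + 8*(S/S) = -72 + 8*1 = -72 + 8 = -64)
(w(1)*22)*(-2) = -64*22*(-2) = -1408*(-2) = 2816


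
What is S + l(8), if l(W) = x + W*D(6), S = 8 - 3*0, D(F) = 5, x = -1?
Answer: 47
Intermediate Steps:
S = 8 (S = 8 + 0 = 8)
l(W) = -1 + 5*W (l(W) = -1 + W*5 = -1 + 5*W)
S + l(8) = 8 + (-1 + 5*8) = 8 + (-1 + 40) = 8 + 39 = 47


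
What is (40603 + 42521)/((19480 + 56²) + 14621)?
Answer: 83124/37237 ≈ 2.2323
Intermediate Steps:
(40603 + 42521)/((19480 + 56²) + 14621) = 83124/((19480 + 3136) + 14621) = 83124/(22616 + 14621) = 83124/37237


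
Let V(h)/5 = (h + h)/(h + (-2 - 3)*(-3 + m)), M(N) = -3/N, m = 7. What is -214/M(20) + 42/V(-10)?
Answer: 21589/15 ≈ 1439.3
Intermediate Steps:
V(h) = 10*h/(-20 + h) (V(h) = 5*((h + h)/(h + (-2 - 3)*(-3 + 7))) = 5*((2*h)/(h - 5*4)) = 5*((2*h)/(h - 20)) = 5*((2*h)/(-20 + h)) = 5*(2*h/(-20 + h)) = 10*h/(-20 + h))
-214/M(20) + 42/V(-10) = -214/((-3/20)) + 42/((10*(-10)/(-20 - 10))) = -214/((-3*1/20)) + 42/((10*(-10)/(-30))) = -214/(-3/20) + 42/((10*(-10)*(-1/30))) = -214*(-20/3) + 42/(10/3) = 4280/3 + 42*(3/10) = 4280/3 + 63/5 = 21589/15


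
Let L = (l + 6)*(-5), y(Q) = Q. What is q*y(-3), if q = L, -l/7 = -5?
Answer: 615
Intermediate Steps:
l = 35 (l = -7*(-5) = 35)
L = -205 (L = (35 + 6)*(-5) = 41*(-5) = -205)
q = -205
q*y(-3) = -205*(-3) = 615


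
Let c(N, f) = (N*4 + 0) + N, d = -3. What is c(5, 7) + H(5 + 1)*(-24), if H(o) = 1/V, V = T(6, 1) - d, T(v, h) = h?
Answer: 19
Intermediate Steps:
c(N, f) = 5*N (c(N, f) = (4*N + 0) + N = 4*N + N = 5*N)
V = 4 (V = 1 - 1*(-3) = 1 + 3 = 4)
H(o) = 1/4
c(5, 7) + H(5 + 1)*(-24) = 5*5 + (1/4)*(-24) = 25 - 6 = 19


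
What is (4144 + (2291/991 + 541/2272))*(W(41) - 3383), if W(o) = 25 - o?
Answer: -31733651248629/2251552 ≈ -1.4094e+7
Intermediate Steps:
(4144 + (2291/991 + 541/2272))*(W(41) - 3383) = (4144 + (2291/991 + 541/2272))*((25 - 1*41) - 3383) = (4144 + (2291*(1/991) + 541*(1/2272)))*((25 - 41) - 3383) = (4144 + (2291/991 + 541/2272))*(-16 - 3383) = (4144 + 5741283/2251552)*(-3399) = (9336172771/2251552)*(-3399) = -31733651248629/2251552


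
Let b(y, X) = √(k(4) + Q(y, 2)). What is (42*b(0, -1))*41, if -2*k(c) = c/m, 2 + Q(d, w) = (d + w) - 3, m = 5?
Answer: 1722*I*√85/5 ≈ 3175.2*I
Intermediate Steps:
Q(d, w) = -5 + d + w (Q(d, w) = -2 + ((d + w) - 3) = -2 + (-3 + d + w) = -5 + d + w)
k(c) = -c/10 (k(c) = -c/(2*5) = -c/10)
b(y, X) = √(-17/5 + y) (b(y, X) = √(-⅒*4 + (-5 + y + 2)) = √(-⅖ + (-3 + y)) = √(-17/5 + y))
(42*b(0, -1))*41 = (42*(√(-85 + 25*0)/5))*41 = (42*(√(-85 + 0)/5))*41 = (42*(√(-85)/5))*41 = (42*((I*√85)/5))*41 = (42*(I*√85/5))*41 = (42*I*√85/5)*41 = 1722*I*√85/5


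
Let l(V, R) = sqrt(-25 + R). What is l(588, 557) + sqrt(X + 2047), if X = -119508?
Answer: 2*sqrt(133) + I*sqrt(117461) ≈ 23.065 + 342.73*I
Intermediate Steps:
l(588, 557) + sqrt(X + 2047) = sqrt(-25 + 557) + sqrt(-119508 + 2047) = sqrt(532) + sqrt(-117461) = 2*sqrt(133) + I*sqrt(117461)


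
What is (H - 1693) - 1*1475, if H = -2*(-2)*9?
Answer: -3132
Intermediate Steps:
H = 36 (H = 4*9 = 36)
(H - 1693) - 1*1475 = (36 - 1693) - 1*1475 = -1657 - 1475 = -3132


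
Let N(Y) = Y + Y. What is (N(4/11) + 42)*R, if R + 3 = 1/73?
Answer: -102460/803 ≈ -127.60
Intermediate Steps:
N(Y) = 2*Y
R = -218/73 (R = -3 + 1/73 = -218/73 ≈ -2.9863)
(N(4/11) + 42)*R = (2*(4/11) + 42)*(-218/73) = (8/11 + 42)*(-218/73) = (470/11)*(-218/73) = -102460/803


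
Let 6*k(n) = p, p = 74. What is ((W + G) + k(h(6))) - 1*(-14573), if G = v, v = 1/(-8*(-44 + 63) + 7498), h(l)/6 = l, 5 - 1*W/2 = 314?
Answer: 307812095/22038 ≈ 13967.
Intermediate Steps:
W = -618 (W = 10 - 2*314 = 10 - 628 = -618)
h(l) = 6*l
k(n) = 37/3 (k(n) = (⅙)*74 = 37/3)
v = 1/7346 (v = 1/(-8*19 + 7498) = 1/(-152 + 7498) = 1/7346 ≈ 0.00013613)
G = 1/7346 ≈ 0.00013613
((W + G) + k(h(6))) - 1*(-14573) = ((-618 + 1/7346) + 37/3) - 1*(-14573) = (-4539827/7346 + 37/3) + 14573 = -13347679/22038 + 14573 = 307812095/22038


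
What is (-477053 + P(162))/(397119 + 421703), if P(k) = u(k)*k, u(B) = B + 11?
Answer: -449027/818822 ≈ -0.54838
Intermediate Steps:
u(B) = 11 + B
P(k) = k*(11 + k) (P(k) = (11 + k)*k = k*(11 + k))
(-477053 + P(162))/(397119 + 421703) = (-477053 + 162*(11 + 162))/(397119 + 421703) = (-477053 + 162*173)/818822 = (-477053 + 28026)*(1/818822) = -449027*1/818822 = -449027/818822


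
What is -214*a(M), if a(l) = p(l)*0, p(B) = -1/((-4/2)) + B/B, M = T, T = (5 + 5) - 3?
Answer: 0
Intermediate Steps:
T = 7 (T = 10 - 3 = 7)
M = 7
p(B) = 3/2 (p(B) = -1/((-4*½)) + 1 = -1/(-2) + 1 = -1*(-½) + 1 = ½ + 1 = 3/2)
a(l) = 0 (a(l) = (3/2)*0 = 0)
-214*a(M) = -214*0 = 0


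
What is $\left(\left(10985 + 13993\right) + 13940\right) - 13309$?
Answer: $25609$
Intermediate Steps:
$\left(\left(10985 + 13993\right) + 13940\right) - 13309 = \left(24978 + 13940\right) - 13309 = 38918 - 13309 = 25609$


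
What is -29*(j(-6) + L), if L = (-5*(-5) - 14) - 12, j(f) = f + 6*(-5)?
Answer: 1073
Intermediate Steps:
j(f) = -30 + f (j(f) = f - 30 = -30 + f)
L = -1 (L = (25 - 14) - 12 = 11 - 12 = -1)
-29*(j(-6) + L) = -29*((-30 - 6) - 1) = -29*(-36 - 1) = -29*(-37) = 1073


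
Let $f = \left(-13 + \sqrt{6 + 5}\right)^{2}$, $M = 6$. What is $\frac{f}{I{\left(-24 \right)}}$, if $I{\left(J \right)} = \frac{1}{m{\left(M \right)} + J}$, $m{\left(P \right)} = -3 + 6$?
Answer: $-3780 + 546 \sqrt{11} \approx -1969.1$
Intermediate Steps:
$m{\left(P \right)} = 3$
$I{\left(J \right)} = \frac{1}{3 + J}$
$f = \left(-13 + \sqrt{11}\right)^{2} \approx 93.768$
$\frac{f}{I{\left(-24 \right)}} = \frac{\left(13 - \sqrt{11}\right)^{2}}{\frac{1}{3 - 24}} = \frac{\left(13 - \sqrt{11}\right)^{2}}{\frac{1}{-21}} = \frac{\left(13 - \sqrt{11}\right)^{2}}{- \frac{1}{21}} = \left(13 - \sqrt{11}\right)^{2} \left(-21\right) = - 21 \left(13 - \sqrt{11}\right)^{2}$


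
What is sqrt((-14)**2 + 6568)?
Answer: 2*sqrt(1691) ≈ 82.244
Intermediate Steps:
sqrt((-14)**2 + 6568) = sqrt(196 + 6568) = sqrt(6764) = 2*sqrt(1691)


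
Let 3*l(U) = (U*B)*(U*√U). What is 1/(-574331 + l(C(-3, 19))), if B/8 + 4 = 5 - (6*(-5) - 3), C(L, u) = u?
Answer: -5168979/2785513169633 - 294576*√19/2785513169633 ≈ -2.3166e-6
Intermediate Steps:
B = 272 (B = -32 + 8*(5 - (6*(-5) - 3)) = -32 + 8*(5 - (-30 - 3)) = -32 + 8*(5 - 1*(-33)) = -32 + 8*(5 + 33) = -32 + 8*38 = -32 + 304 = 272)
l(U) = 272*U^(5/2)/3 (l(U) = ((U*272)*(U*√U))/3 = ((272*U)*U^(3/2))/3 = (272*U^(5/2))/3 = 272*U^(5/2)/3)
1/(-574331 + l(C(-3, 19))) = 1/(-574331 + 272*19^(5/2)/3) = 1/(-574331 + 272*(361*√19)/3) = 1/(-574331 + 98192*√19/3)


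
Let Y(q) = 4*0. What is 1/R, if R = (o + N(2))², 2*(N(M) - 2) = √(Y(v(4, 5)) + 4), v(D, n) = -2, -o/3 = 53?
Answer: 1/24336 ≈ 4.1091e-5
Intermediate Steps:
o = -159 (o = -3*53 = -159)
Y(q) = 0
N(M) = 3 (N(M) = 2 + √(0 + 4)/2 = 2 + √4/2 = 2 + (½)*2 = 2 + 1 = 3)
R = 24336 (R = (-159 + 3)² = (-156)² = 24336)
1/R = 1/24336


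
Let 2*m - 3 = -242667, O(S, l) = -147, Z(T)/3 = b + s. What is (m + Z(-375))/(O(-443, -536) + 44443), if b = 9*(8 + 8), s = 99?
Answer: -17229/6328 ≈ -2.7227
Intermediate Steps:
b = 144 (b = 9*16 = 144)
Z(T) = 729 (Z(T) = 3*(144 + 99) = 3*243 = 729)
m = -121332 (m = 3/2 + (1/2)*(-242667) = 3/2 - 242667/2 = -121332)
(m + Z(-375))/(O(-443, -536) + 44443) = (-121332 + 729)/(-147 + 44443) = -120603/44296 = -120603*1/44296 = -17229/6328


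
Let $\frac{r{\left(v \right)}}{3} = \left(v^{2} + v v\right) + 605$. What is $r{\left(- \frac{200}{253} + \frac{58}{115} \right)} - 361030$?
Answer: $- \frac{574824037111}{1600225} \approx -3.5921 \cdot 10^{5}$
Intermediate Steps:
$r{\left(v \right)} = 1815 + 6 v^{2}$ ($r{\left(v \right)} = 3 \left(\left(v^{2} + v v\right) + 605\right) = 3 \left(\left(v^{2} + v^{2}\right) + 605\right) = 3 \left(2 v^{2} + 605\right) = 3 \left(605 + 2 v^{2}\right) = 1815 + 6 v^{2}$)
$r{\left(- \frac{200}{253} + \frac{58}{115} \right)} - 361030 = \left(1815 + 6 \left(- \frac{200}{253} + \frac{58}{115}\right)^{2}\right) - 361030 = \left(1815 + 6 \left(- \frac{362}{1265}\right)^{2}\right) - 361030 = \left(1815 + 6 \cdot \frac{131044}{1600225}\right) - 361030 = \left(1815 + \frac{786264}{1600225}\right) - 361030 = \frac{2905194639}{1600225} - 361030 = - \frac{574824037111}{1600225}$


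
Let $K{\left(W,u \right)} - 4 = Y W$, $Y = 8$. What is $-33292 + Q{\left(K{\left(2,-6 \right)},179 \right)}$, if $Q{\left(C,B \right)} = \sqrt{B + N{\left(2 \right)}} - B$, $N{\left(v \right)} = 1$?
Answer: $-33471 + 6 \sqrt{5} \approx -33458.0$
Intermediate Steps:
$K{\left(W,u \right)} = 4 + 8 W$
$Q{\left(C,B \right)} = \sqrt{1 + B} - B$ ($Q{\left(C,B \right)} = \sqrt{B + 1} - B = \sqrt{1 + B} - B$)
$-33292 + Q{\left(K{\left(2,-6 \right)},179 \right)} = -33292 + \left(\sqrt{1 + 179} - 179\right) = -33292 - \left(179 - \sqrt{180}\right) = -33292 - \left(179 - 6 \sqrt{5}\right) = -33471 + 6 \sqrt{5}$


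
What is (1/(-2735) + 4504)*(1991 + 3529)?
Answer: 13599556656/547 ≈ 2.4862e+7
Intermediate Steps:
(1/(-2735) + 4504)*(1991 + 3529) = (-1/2735 + 4504)*5520 = (12318439/2735)*5520 = 13599556656/547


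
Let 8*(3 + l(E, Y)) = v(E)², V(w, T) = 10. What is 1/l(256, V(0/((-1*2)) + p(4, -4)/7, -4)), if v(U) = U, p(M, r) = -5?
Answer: 1/8189 ≈ 0.00012212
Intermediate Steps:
l(E, Y) = -3 + E²/8
1/l(256, V(0/((-1*2)) + p(4, -4)/7, -4)) = 1/(-3 + (⅛)*256²) = 1/(-3 + (⅛)*65536) = 1/(-3 + 8192) = 1/8189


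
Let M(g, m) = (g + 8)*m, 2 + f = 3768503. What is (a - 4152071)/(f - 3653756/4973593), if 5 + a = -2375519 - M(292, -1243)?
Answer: -30610947969135/18742986540337 ≈ -1.6332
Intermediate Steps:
f = 3768501 (f = -2 + 3768503 = 3768501)
M(g, m) = m*(8 + g) (M(g, m) = (8 + g)*m = m*(8 + g))
a = -2002624 (a = -5 + (-2375519 - (-1243)*(8 + 292)) = -5 + (-2375519 - (-1243)*300) = -5 + (-2375519 - 1*(-372900)) = -5 + (-2375519 + 372900) = -5 - 2002619 = -2002624)
(a - 4152071)/(f - 3653756/4973593) = (-2002624 - 4152071)/(3768501 - 3653756/4973593) = -6154695/(3768501 - 3653756*1/4973593) = -6154695/(3768501 - 3653756/4973593) = -6154695/18742986540337/4973593 = -6154695*4973593/18742986540337 = -30610947969135/18742986540337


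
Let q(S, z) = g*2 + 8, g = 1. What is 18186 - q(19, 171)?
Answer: 18176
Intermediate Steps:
q(S, z) = 10 (q(S, z) = 1*2 + 8 = 2 + 8 = 10)
18186 - q(19, 171) = 18186 - 1*10 = 18186 - 10 = 18176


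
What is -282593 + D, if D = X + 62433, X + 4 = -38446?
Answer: -258610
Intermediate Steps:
X = -38450 (X = -4 - 38446 = -38450)
D = 23983 (D = -38450 + 62433 = 23983)
-282593 + D = -282593 + 23983 = -258610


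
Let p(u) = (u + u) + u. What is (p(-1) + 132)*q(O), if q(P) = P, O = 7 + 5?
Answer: 1548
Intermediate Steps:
O = 12
p(u) = 3*u (p(u) = 2*u + u = 3*u)
(p(-1) + 132)*q(O) = (3*(-1) + 132)*12 = (-3 + 132)*12 = 129*12 = 1548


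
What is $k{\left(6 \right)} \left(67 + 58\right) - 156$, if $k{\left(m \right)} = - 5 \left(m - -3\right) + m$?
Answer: $-5031$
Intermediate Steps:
$k{\left(m \right)} = -15 - 4 m$ ($k{\left(m \right)} = - 5 \left(m + 3\right) + m = - 5 \left(3 + m\right) + m = \left(-15 - 5 m\right) + m = -15 - 4 m$)
$k{\left(6 \right)} \left(67 + 58\right) - 156 = \left(-15 - 24\right) \left(67 + 58\right) - 156 = \left(-15 - 24\right) 125 - 156 = \left(-39\right) 125 - 156 = -4875 - 156 = -5031$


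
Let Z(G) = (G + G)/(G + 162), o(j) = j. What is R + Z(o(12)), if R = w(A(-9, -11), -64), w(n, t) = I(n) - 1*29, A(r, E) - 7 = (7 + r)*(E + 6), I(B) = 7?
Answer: -634/29 ≈ -21.862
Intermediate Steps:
Z(G) = 2*G/(162 + G) (Z(G) = (2*G)/(162 + G) = 2*G/(162 + G))
A(r, E) = 7 + (6 + E)*(7 + r) (A(r, E) = 7 + (7 + r)*(E + 6) = 7 + (7 + r)*(6 + E) = 7 + (6 + E)*(7 + r))
w(n, t) = -22 (w(n, t) = 7 - 1*29 = 7 - 29 = -22)
R = -22
R + Z(o(12)) = -22 + 2*12/(162 + 12) = -22 + 2*12/174 = -22 + 2*12*(1/174) = -22 + 4/29 = -634/29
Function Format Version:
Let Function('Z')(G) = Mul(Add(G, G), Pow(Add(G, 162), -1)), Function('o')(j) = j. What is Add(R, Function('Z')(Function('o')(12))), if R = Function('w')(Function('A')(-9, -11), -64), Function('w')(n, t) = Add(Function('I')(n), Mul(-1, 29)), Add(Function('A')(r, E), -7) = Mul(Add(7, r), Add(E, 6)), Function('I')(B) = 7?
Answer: Rational(-634, 29) ≈ -21.862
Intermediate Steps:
Function('Z')(G) = Mul(2, G, Pow(Add(162, G), -1)) (Function('Z')(G) = Mul(Mul(2, G), Pow(Add(162, G), -1)) = Mul(2, G, Pow(Add(162, G), -1)))
Function('A')(r, E) = Add(7, Mul(Add(6, E), Add(7, r))) (Function('A')(r, E) = Add(7, Mul(Add(7, r), Add(E, 6))) = Add(7, Mul(Add(7, r), Add(6, E))) = Add(7, Mul(Add(6, E), Add(7, r))))
Function('w')(n, t) = -22 (Function('w')(n, t) = Add(7, Mul(-1, 29)) = Add(7, -29) = -22)
R = -22
Add(R, Function('Z')(Function('o')(12))) = Add(-22, Mul(2, 12, Pow(Add(162, 12), -1))) = Add(-22, Mul(2, 12, Pow(174, -1))) = Add(-22, Mul(2, 12, Rational(1, 174))) = Add(-22, Rational(4, 29)) = Rational(-634, 29)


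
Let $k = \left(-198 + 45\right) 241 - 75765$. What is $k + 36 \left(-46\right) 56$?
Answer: $-205374$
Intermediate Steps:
$k = -112638$ ($k = \left(-153\right) 241 - 75765 = -36873 - 75765 = -112638$)
$k + 36 \left(-46\right) 56 = -112638 + 36 \left(-46\right) 56 = -112638 - 92736 = -205374$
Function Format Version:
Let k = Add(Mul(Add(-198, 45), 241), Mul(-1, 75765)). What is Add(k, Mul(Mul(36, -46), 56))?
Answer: -205374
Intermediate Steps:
k = -112638 (k = Add(Mul(-153, 241), -75765) = Add(-36873, -75765) = -112638)
Add(k, Mul(Mul(36, -46), 56)) = Add(-112638, Mul(Mul(36, -46), 56)) = Add(-112638, Mul(-1656, 56)) = Add(-112638, -92736) = -205374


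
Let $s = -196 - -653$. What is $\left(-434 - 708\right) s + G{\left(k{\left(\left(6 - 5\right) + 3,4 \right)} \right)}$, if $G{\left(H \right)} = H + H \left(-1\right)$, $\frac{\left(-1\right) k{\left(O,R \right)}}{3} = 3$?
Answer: $-521894$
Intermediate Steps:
$k{\left(O,R \right)} = -9$ ($k{\left(O,R \right)} = \left(-3\right) 3 = -9$)
$G{\left(H \right)} = 0$ ($G{\left(H \right)} = H - H = 0$)
$s = 457$ ($s = -196 + 653 = 457$)
$\left(-434 - 708\right) s + G{\left(k{\left(\left(6 - 5\right) + 3,4 \right)} \right)} = \left(-434 - 708\right) 457 + 0 = \left(-1142\right) 457 + 0 = -521894 + 0 = -521894$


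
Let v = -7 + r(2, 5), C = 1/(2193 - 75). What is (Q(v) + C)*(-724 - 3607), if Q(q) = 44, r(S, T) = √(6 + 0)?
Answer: -403618883/2118 ≈ -1.9057e+5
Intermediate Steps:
r(S, T) = √6
C = 1/2118 ≈ 0.00047214
v = -7 + √6 ≈ -4.5505
(Q(v) + C)*(-724 - 3607) = (44 + 1/2118)*(-724 - 3607) = (93193/2118)*(-4331) = -403618883/2118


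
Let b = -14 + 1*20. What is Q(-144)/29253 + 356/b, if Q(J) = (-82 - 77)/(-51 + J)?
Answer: 112819123/1901445 ≈ 59.333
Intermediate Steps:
Q(J) = -159/(-51 + J)
b = 6 (b = -14 + 20 = 6)
Q(-144)/29253 + 356/b = -159/(-51 - 144)/29253 + 356/6 = -159/(-195)*(1/29253) + 356*(⅙) = -159*(-1/195)*(1/29253) + 178/3 = (53/65)*(1/29253) + 178/3 = 53/1901445 + 178/3 = 112819123/1901445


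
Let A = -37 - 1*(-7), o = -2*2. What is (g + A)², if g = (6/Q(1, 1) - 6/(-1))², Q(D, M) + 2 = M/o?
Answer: 28900/81 ≈ 356.79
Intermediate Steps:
o = -4
Q(D, M) = -2 - M/4 (Q(D, M) = -2 + M/(-4) = -2 + M*(-¼) = -2 - M/4)
A = -30 (A = -37 + 7 = -30)
g = 100/9 (g = (6/(-2 - ¼*1) - 6/(-1))² = (6/(-2 - ¼) - 6*(-1))² = (6/(-9/4) + 6)² = (6*(-4/9) + 6)² = (-8/3 + 6)² = (10/3)² = 100/9 ≈ 11.111)
(g + A)² = (100/9 - 30)² = (-170/9)² = 28900/81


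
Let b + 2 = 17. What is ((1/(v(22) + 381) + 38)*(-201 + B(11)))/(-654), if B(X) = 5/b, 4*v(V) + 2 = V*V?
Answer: 11472916/983943 ≈ 11.660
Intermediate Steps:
b = 15 (b = -2 + 17 = 15)
v(V) = -½ + V²/4 (v(V) = -½ + (V*V)/4 = -½ + V²/4)
B(X) = ⅓ (B(X) = 5/15 = 5*(1/15) = ⅓)
((1/(v(22) + 381) + 38)*(-201 + B(11)))/(-654) = ((1/((-½ + (¼)*22²) + 381) + 38)*(-201 + ⅓))/(-654) = ((1/((-½ + (¼)*484) + 381) + 38)*(-602/3))*(-1/654) = ((1/((-½ + 121) + 381) + 38)*(-602/3))*(-1/654) = ((1/(241/2 + 381) + 38)*(-602/3))*(-1/654) = ((1/(1003/2) + 38)*(-602/3))*(-1/654) = ((2/1003 + 38)*(-602/3))*(-1/654) = ((38116/1003)*(-602/3))*(-1/654) = -22945832/3009*(-1/654) = 11472916/983943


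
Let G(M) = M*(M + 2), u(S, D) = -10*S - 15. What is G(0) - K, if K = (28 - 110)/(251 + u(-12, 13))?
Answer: 41/178 ≈ 0.23034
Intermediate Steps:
u(S, D) = -15 - 10*S
G(M) = M*(2 + M)
K = -41/178 (K = (28 - 110)/(251 + (-15 - 10*(-12))) = -82/(251 + (-15 + 120)) = -82/(251 + 105) = -82/356 = -82*1/356 = -41/178 ≈ -0.23034)
G(0) - K = 0*(2 + 0) - 1*(-41/178) = 0*2 + 41/178 = 0 + 41/178 = 41/178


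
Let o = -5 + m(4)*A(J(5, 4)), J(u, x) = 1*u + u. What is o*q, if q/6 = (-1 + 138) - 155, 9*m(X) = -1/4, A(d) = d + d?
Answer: 600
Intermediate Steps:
J(u, x) = 2*u (J(u, x) = u + u = 2*u)
A(d) = 2*d
m(X) = -1/36 (m(X) = (-1/4)/9 = (-1*¼)/9 = (⅑)*(-¼) = -1/36)
q = -108 (q = 6*((-1 + 138) - 155) = 6*(137 - 155) = 6*(-18) = -108)
o = -50/9 (o = -5 - 2*5/18 = -5 - 10/18 = -5 - 1/36*20 = -5 - 5/9 = -50/9 ≈ -5.5556)
o*q = -50/9*(-108) = 600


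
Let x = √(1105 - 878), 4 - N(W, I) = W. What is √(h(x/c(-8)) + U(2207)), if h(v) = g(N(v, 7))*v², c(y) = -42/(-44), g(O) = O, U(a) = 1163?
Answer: √(419988555 - 50759016*√227)/441 ≈ 42.104*I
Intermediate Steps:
N(W, I) = 4 - W
c(y) = 21/22 (c(y) = -42*(-1/44) = 21/22)
x = √227 ≈ 15.067
h(v) = v²*(4 - v) (h(v) = (4 - v)*v² = v²*(4 - v))
√(h(x/c(-8)) + U(2207)) = √((√227/(21/22))²*(4 - √227/21/22) + 1163) = √((√227*(22/21))²*(4 - √227*22/21) + 1163) = √((22*√227/21)²*(4 - 22*√227/21) + 1163) = √(109868*(4 - 22*√227/21)/441 + 1163) = √((439472/441 - 2417096*√227/9261) + 1163) = √(952355/441 - 2417096*√227/9261)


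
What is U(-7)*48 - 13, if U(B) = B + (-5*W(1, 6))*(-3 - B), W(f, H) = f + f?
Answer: -2269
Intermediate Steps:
W(f, H) = 2*f
U(B) = 30 + 11*B (U(B) = B + (-10)*(-3 - B) = B + (-5*2)*(-3 - B) = B - 10*(-3 - B) = B + (30 + 10*B) = 30 + 11*B)
U(-7)*48 - 13 = (30 + 11*(-7))*48 - 13 = (30 - 77)*48 - 13 = -47*48 - 13 = -2256 - 13 = -2269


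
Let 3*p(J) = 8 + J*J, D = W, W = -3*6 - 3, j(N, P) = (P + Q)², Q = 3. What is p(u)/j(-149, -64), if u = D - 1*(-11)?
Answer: 36/3721 ≈ 0.0096748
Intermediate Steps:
j(N, P) = (3 + P)² (j(N, P) = (P + 3)² = (3 + P)²)
W = -21 (W = -18 - 3 = -21)
D = -21
u = -10 (u = -21 - 1*(-11) = -21 + 11 = -10)
p(J) = 8/3 + J²/3 (p(J) = (8 + J*J)/3 = (8 + J²)/3 = 8/3 + J²/3)
p(u)/j(-149, -64) = (8/3 + (⅓)*(-10)²)/((3 - 64)²) = (8/3 + (⅓)*100)/((-61)²) = (8/3 + 100/3)/3721 = 36*(1/3721) = 36/3721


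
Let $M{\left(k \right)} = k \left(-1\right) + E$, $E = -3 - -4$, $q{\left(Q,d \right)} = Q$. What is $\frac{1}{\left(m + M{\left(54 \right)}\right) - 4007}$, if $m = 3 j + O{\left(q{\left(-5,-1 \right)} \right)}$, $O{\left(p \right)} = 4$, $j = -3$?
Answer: $- \frac{1}{4065} \approx -0.000246$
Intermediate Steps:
$E = 1$ ($E = -3 + 4 = 1$)
$M{\left(k \right)} = 1 - k$ ($M{\left(k \right)} = k \left(-1\right) + 1 = - k + 1 = 1 - k$)
$m = -5$ ($m = 3 \left(-3\right) + 4 = -9 + 4 = -5$)
$\frac{1}{\left(m + M{\left(54 \right)}\right) - 4007} = \frac{1}{\left(-5 + \left(1 - 54\right)\right) - 4007} = \frac{1}{\left(-5 - 53\right) - 4007} = \frac{1}{-58 - 4007} = \frac{1}{-4065} = - \frac{1}{4065}$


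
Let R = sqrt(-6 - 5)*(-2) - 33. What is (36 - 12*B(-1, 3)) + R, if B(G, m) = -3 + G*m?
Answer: 75 - 2*I*sqrt(11) ≈ 75.0 - 6.6332*I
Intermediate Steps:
R = -33 - 2*I*sqrt(11) (R = sqrt(-11)*(-2) - 33 = (I*sqrt(11))*(-2) - 33 = -2*I*sqrt(11) - 33 = -33 - 2*I*sqrt(11) ≈ -33.0 - 6.6332*I)
(36 - 12*B(-1, 3)) + R = (36 - 12*(-3 - 1*3)) + (-33 - 2*I*sqrt(11)) = (36 - 12*(-3 - 3)) + (-33 - 2*I*sqrt(11)) = (36 - 12*(-6)) + (-33 - 2*I*sqrt(11)) = (36 + 72) + (-33 - 2*I*sqrt(11)) = 108 + (-33 - 2*I*sqrt(11)) = 75 - 2*I*sqrt(11)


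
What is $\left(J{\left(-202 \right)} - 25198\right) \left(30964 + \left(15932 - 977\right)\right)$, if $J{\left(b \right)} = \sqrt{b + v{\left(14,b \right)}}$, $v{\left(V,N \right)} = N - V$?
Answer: $-1157066962 + 45919 i \sqrt{418} \approx -1.1571 \cdot 10^{9} + 9.3882 \cdot 10^{5} i$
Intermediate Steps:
$J{\left(b \right)} = \sqrt{-14 + 2 b}$ ($J{\left(b \right)} = \sqrt{b + \left(b - 14\right)} = \sqrt{b + \left(-14 + b\right)} = \sqrt{-14 + 2 b}$)
$\left(J{\left(-202 \right)} - 25198\right) \left(30964 + \left(15932 - 977\right)\right) = \left(\sqrt{-14 + 2 \left(-202\right)} - 25198\right) \left(30964 + \left(15932 - 977\right)\right) = \left(\sqrt{-14 - 404} - 25198\right) \left(30964 + \left(15932 - 977\right)\right) = \left(\sqrt{-418} - 25198\right) \left(30964 + 14955\right) = \left(i \sqrt{418} - 25198\right) 45919 = \left(-25198 + i \sqrt{418}\right) 45919 = -1157066962 + 45919 i \sqrt{418}$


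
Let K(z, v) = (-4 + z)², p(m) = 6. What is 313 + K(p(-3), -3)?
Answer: 317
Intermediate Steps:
313 + K(p(-3), -3) = 313 + (-4 + 6)² = 313 + 2² = 313 + 4 = 317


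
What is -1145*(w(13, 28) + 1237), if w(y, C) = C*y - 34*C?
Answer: -743105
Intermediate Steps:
w(y, C) = -34*C + C*y
-1145*(w(13, 28) + 1237) = -1145*(28*(-34 + 13) + 1237) = -1145*(28*(-21) + 1237) = -1145*(-588 + 1237) = -1145*649 = -743105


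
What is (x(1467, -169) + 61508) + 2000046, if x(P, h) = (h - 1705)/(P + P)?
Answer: 3024298781/1467 ≈ 2.0616e+6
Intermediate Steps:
x(P, h) = (-1705 + h)/(2*P) (x(P, h) = (-1705 + h)/((2*P)) = (-1705 + h)*(1/(2*P)) = (-1705 + h)/(2*P))
(x(1467, -169) + 61508) + 2000046 = ((½)*(-1705 - 169)/1467 + 61508) + 2000046 = ((½)*(1/1467)*(-1874) + 61508) + 2000046 = (-937/1467 + 61508) + 2000046 = 90231299/1467 + 2000046 = 3024298781/1467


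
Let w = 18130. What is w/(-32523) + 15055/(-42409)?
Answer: -34013755/37277511 ≈ -0.91245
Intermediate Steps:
w/(-32523) + 15055/(-42409) = 18130/(-32523) + 15055/(-42409) = 18130*(-1/32523) + 15055*(-1/42409) = -490/879 - 15055/42409 = -34013755/37277511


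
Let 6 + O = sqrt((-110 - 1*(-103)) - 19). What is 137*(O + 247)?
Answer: 33017 + 137*I*sqrt(26) ≈ 33017.0 + 698.57*I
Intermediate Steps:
O = -6 + I*sqrt(26) (O = -6 + sqrt((-110 - 1*(-103)) - 19) = -6 + sqrt((-110 + 103) - 19) = -6 + sqrt(-7 - 19) = -6 + sqrt(-26) = -6 + I*sqrt(26) ≈ -6.0 + 5.099*I)
137*(O + 247) = 137*((-6 + I*sqrt(26)) + 247) = 137*(241 + I*sqrt(26)) = 33017 + 137*I*sqrt(26)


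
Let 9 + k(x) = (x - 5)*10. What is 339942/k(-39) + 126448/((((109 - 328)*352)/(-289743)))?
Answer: 342166612855/721094 ≈ 4.7451e+5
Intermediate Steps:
k(x) = -59 + 10*x (k(x) = -9 + (x - 5)*10 = -9 + (-5 + x)*10 = -9 + (-50 + 10*x) = -59 + 10*x)
339942/k(-39) + 126448/((((109 - 328)*352)/(-289743))) = 339942/(-59 + 10*(-39)) + 126448/((((109 - 328)*352)/(-289743))) = 339942/(-59 - 390) + 126448/((-219*352*(-1/289743))) = 339942/(-449) + 126448/((-77088*(-1/289743))) = 339942*(-1/449) + 126448/(25696/96581) = -339942/449 + 126448*(96581/25696) = -339942/449 + 763279643/1606 = 342166612855/721094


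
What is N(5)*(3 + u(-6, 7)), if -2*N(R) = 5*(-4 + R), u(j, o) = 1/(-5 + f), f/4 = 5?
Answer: -23/3 ≈ -7.6667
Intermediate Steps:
f = 20 (f = 4*5 = 20)
u(j, o) = 1/15 (u(j, o) = 1/(-5 + 20) = 1/15)
N(R) = 10 - 5*R/2 (N(R) = -5*(-4 + R)/2 = -(-20 + 5*R)/2 = 10 - 5*R/2)
N(5)*(3 + u(-6, 7)) = (10 - 5/2*5)*(3 + 1/15) = (10 - 25/2)*(46/15) = -5/2*46/15 = -23/3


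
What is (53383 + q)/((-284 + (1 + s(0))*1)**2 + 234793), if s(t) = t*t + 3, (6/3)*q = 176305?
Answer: 283071/626386 ≈ 0.45191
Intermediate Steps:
q = 176305/2 (q = (1/2)*176305 = 176305/2 ≈ 88153.)
s(t) = 3 + t**2 (s(t) = t**2 + 3 = 3 + t**2)
(53383 + q)/((-284 + (1 + s(0))*1)**2 + 234793) = (53383 + 176305/2)/((-284 + (1 + (3 + 0**2))*1)**2 + 234793) = 283071/(2*((-284 + (1 + (3 + 0))*1)**2 + 234793)) = 283071/(2*((-284 + (1 + 3)*1)**2 + 234793)) = 283071/(2*((-284 + 4*1)**2 + 234793)) = 283071/(2*((-284 + 4)**2 + 234793)) = 283071/(2*((-280)**2 + 234793)) = 283071/(2*(78400 + 234793)) = (283071/2)/313193 = (283071/2)*(1/313193) = 283071/626386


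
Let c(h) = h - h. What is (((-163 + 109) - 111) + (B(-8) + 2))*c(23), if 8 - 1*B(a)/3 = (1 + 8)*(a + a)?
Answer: 0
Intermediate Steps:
c(h) = 0
B(a) = 24 - 54*a (B(a) = 24 - 3*(1 + 8)*(a + a) = 24 - 27*2*a = 24 - 54*a)
(((-163 + 109) - 111) + (B(-8) + 2))*c(23) = (((-163 + 109) - 111) + ((24 - 54*(-8)) + 2))*0 = ((-54 - 111) + ((24 + 432) + 2))*0 = (-165 + (456 + 2))*0 = (-165 + 458)*0 = 293*0 = 0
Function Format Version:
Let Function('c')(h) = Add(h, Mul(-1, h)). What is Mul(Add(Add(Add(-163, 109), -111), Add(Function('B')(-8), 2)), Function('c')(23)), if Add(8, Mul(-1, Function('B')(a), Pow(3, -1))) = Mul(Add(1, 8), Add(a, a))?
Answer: 0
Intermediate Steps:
Function('c')(h) = 0
Function('B')(a) = Add(24, Mul(-54, a)) (Function('B')(a) = Add(24, Mul(-3, Mul(Add(1, 8), Add(a, a)))) = Add(24, Mul(-3, Mul(9, Mul(2, a)))) = Add(24, Mul(-3, Mul(18, a))) = Add(24, Mul(-54, a)))
Mul(Add(Add(Add(-163, 109), -111), Add(Function('B')(-8), 2)), Function('c')(23)) = Mul(Add(Add(Add(-163, 109), -111), Add(Add(24, Mul(-54, -8)), 2)), 0) = Mul(Add(Add(-54, -111), Add(Add(24, 432), 2)), 0) = Mul(Add(-165, Add(456, 2)), 0) = Mul(Add(-165, 458), 0) = Mul(293, 0) = 0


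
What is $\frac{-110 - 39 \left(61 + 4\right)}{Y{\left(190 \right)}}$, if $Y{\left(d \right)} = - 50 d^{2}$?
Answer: $\frac{529}{361000} \approx 0.0014654$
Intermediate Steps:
$\frac{-110 - 39 \left(61 + 4\right)}{Y{\left(190 \right)}} = \frac{-110 - 39 \left(61 + 4\right)}{\left(-50\right) 190^{2}} = \frac{-110 - 2535}{\left(-50\right) 36100} = \frac{-110 - 2535}{-1805000} = \left(-2645\right) \left(- \frac{1}{1805000}\right) = \frac{529}{361000}$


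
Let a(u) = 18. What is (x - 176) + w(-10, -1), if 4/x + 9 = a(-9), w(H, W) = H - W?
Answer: -1661/9 ≈ -184.56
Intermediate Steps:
x = 4/9 (x = 4/(-9 + 18) = 4/9 ≈ 0.44444)
(x - 176) + w(-10, -1) = (4/9 - 176) + (-10 - 1*(-1)) = -1580/9 + (-10 + 1) = -1580/9 - 9 = -1661/9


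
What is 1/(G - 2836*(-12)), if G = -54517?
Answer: -1/20485 ≈ -4.8816e-5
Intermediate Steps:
1/(G - 2836*(-12)) = 1/(-54517 - 2836*(-12)) = 1/(-54517 + 34032) = 1/(-20485) = -1/20485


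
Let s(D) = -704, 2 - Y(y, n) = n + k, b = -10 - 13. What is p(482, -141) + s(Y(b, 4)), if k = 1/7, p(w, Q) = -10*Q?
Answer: 706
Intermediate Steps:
b = -23
k = 1/7 ≈ 0.14286
Y(y, n) = 13/7 - n (Y(y, n) = 2 - (n + 1/7) = 2 - (1/7 + n) = 2 + (-1/7 - n) = 13/7 - n)
p(482, -141) + s(Y(b, 4)) = -10*(-141) - 704 = 1410 - 704 = 706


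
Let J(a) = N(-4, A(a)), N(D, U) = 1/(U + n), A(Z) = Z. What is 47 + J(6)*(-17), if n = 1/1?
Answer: 312/7 ≈ 44.571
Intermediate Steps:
n = 1
N(D, U) = 1/(1 + U) (N(D, U) = 1/(U + 1) = 1/(1 + U))
J(a) = 1/(1 + a)
47 + J(6)*(-17) = 47 - 17/(1 + 6) = 47 - 17/7 = 312/7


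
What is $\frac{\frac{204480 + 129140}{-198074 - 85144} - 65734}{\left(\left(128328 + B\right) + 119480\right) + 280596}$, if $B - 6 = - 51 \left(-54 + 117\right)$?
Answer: $- \frac{9308692816}{74372621973} \approx -0.12516$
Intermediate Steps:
$B = -3207$ ($B = 6 - 51 \left(-54 + 117\right) = 6 - 3213 = -3207$)
$\frac{\frac{204480 + 129140}{-198074 - 85144} - 65734}{\left(\left(128328 + B\right) + 119480\right) + 280596} = \frac{\frac{204480 + 129140}{-198074 - 85144} - 65734}{\left(\left(128328 - 3207\right) + 119480\right) + 280596} = \frac{\frac{333620}{-283218} - 65734}{\left(125121 + 119480\right) + 280596} = \frac{333620 \left(- \frac{1}{283218}\right) - 65734}{244601 + 280596} = \frac{- \frac{166810}{141609} - 65734}{525197} = \left(- \frac{9308692816}{141609}\right) \frac{1}{525197} = - \frac{9308692816}{74372621973}$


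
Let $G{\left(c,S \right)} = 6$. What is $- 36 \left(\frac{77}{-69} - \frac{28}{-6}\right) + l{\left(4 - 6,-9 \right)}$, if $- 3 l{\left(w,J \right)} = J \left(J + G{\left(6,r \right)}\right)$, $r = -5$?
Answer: $- \frac{3147}{23} \approx -136.83$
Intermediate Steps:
$l{\left(w,J \right)} = - \frac{J \left(6 + J\right)}{3}$ ($l{\left(w,J \right)} = - \frac{J \left(J + 6\right)}{3} = - \frac{J \left(6 + J\right)}{3}$)
$- 36 \left(\frac{77}{-69} - \frac{28}{-6}\right) + l{\left(4 - 6,-9 \right)} = - 36 \left(\frac{77}{-69} - \frac{28}{-6}\right) - - 3 \left(6 - 9\right) = - 36 \left(77 \left(- \frac{1}{69}\right) - - \frac{14}{3}\right) - \left(-3\right) \left(-3\right) = - 36 \left(- \frac{77}{69} + \frac{14}{3}\right) - 9 = \left(-36\right) \frac{245}{69} - 9 = - \frac{2940}{23} - 9 = - \frac{3147}{23}$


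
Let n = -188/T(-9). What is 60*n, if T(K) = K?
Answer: 3760/3 ≈ 1253.3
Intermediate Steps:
n = 188/9 (n = -188/(-9) = -188*(-⅑) = 188/9 ≈ 20.889)
60*n = 60*(188/9) = 3760/3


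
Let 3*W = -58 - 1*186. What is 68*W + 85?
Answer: -16337/3 ≈ -5445.7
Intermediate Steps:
W = -244/3 (W = (-58 - 1*186)/3 = (-58 - 186)/3 = (1/3)*(-244) = -244/3 ≈ -81.333)
68*W + 85 = 68*(-244/3) + 85 = -16592/3 + 85 = -16337/3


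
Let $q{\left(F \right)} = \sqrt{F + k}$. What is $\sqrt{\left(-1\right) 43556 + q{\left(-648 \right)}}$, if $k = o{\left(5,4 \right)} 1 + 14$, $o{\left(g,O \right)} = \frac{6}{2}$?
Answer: $\sqrt{-43556 + i \sqrt{631}} \approx 0.0602 + 208.7 i$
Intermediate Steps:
$o{\left(g,O \right)} = 3$ ($o{\left(g,O \right)} = 6 \cdot \frac{1}{2} = 3$)
$k = 17$ ($k = 3 \cdot 1 + 14 = 3 + 14 = 17$)
$q{\left(F \right)} = \sqrt{17 + F}$ ($q{\left(F \right)} = \sqrt{F + 17} = \sqrt{17 + F}$)
$\sqrt{\left(-1\right) 43556 + q{\left(-648 \right)}} = \sqrt{\left(-1\right) 43556 + \sqrt{17 - 648}} = \sqrt{-43556 + \sqrt{-631}} = \sqrt{-43556 + i \sqrt{631}}$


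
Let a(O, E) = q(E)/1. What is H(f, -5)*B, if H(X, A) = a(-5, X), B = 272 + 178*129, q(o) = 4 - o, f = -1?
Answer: 116170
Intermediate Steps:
a(O, E) = 4 - E (a(O, E) = (4 - E)/1 = (4 - E)*1 = 4 - E)
B = 23234 (B = 272 + 22962 = 23234)
H(X, A) = 4 - X
H(f, -5)*B = (4 - 1*(-1))*23234 = (4 + 1)*23234 = 5*23234 = 116170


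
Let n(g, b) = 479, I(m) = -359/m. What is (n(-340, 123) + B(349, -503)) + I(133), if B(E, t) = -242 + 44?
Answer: 37014/133 ≈ 278.30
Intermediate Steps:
B(E, t) = -198
(n(-340, 123) + B(349, -503)) + I(133) = (479 - 198) - 359/133 = 281 - 359*1/133 = 281 - 359/133 = 37014/133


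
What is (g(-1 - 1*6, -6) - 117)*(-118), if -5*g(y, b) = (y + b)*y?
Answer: 79768/5 ≈ 15954.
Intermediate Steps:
g(y, b) = -y*(b + y)/5 (g(y, b) = -(y + b)*y/5 = -(b + y)*y/5 = -y*(b + y)/5)
(g(-1 - 1*6, -6) - 117)*(-118) = (-(-1 - 1*6)*(-6 + (-1 - 1*6))/5 - 117)*(-118) = (-(-1 - 6)*(-6 + (-1 - 6))/5 - 117)*(-118) = (-1/5*(-7)*(-6 - 7) - 117)*(-118) = (-1/5*(-7)*(-13) - 117)*(-118) = (-91/5 - 117)*(-118) = -676/5*(-118) = 79768/5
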